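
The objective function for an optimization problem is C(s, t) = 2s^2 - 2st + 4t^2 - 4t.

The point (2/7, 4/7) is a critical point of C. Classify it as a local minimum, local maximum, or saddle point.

The Hessian of C is constant: H = [[4, -2], [-2, 8]].
det(H) = 4·8 − (-2)² = 28.
det(H) > 0 and tr(H) = 12 > 0, so H is positive definite and the point is a local minimum.

local minimum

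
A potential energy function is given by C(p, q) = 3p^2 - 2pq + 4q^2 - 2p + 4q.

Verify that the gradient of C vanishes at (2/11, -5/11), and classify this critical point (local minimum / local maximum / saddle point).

∇C = (6p - 2q - 2, -2p + 8q + 4); substituting (2/11, -5/11) gives ∇C = (0, 0), so (2/11, -5/11) is indeed a critical point.
The Hessian of C is constant: H = [[6, -2], [-2, 8]].
det(H) = 6·8 − (-2)² = 44.
det(H) > 0 and tr(H) = 14 > 0, so H is positive definite and the point is a local minimum.

local minimum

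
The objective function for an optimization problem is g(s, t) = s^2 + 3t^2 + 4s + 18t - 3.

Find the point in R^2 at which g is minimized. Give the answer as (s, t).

(-2, -3)

g(s,t) separates as P(s) + Q(t) − 3, so its minimum is min P + min Q − 3.
P'(s) = 2s + 4 vanishes at s ∈ {-2}; Q'(t) = 6(t + 3) vanishes at t ∈ {-3}.
Local minima of P (where P''>0): P(-2)=-4. Local minima of Q: Q(-3)=-27.
So the global minimum of g is P(-2) + Q(-3) − 3 = -4 − 27 − 3 = -34, attained at (-2, -3).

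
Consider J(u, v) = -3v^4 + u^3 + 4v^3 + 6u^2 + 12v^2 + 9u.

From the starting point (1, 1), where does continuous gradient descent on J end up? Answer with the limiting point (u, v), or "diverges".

(-1, 0)

J is separable, so gradient descent decouples: u follows -∂J/∂u, v follows -∂J/∂v.
∂J/∂u = 3(u + 1)(u + 3); at u=1 this is 24, so u decreases.
∂J/∂v = -12v(v - 2)(v + 1); at v=1 this is 24, so v decreases.
u converges to its nearest critical value -1 (a local min of the u-part); v converges to 0. The iterate converges to (-1, 0).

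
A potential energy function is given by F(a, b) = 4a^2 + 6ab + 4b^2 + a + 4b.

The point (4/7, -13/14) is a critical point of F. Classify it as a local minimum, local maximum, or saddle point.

local minimum

The Hessian of F is constant: H = [[8, 6], [6, 8]].
det(H) = 8·8 − 6² = 28.
det(H) > 0 and tr(H) = 16 > 0, so H is positive definite and the point is a local minimum.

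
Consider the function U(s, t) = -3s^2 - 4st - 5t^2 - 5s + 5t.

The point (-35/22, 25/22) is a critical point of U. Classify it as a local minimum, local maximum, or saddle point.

The Hessian of U is constant: H = [[-6, -4], [-4, -10]].
det(H) = (-6)·(-10) − (-4)² = 44.
det(H) > 0 and tr(H) = -16 < 0, so H is negative definite and the point is a local maximum.

local maximum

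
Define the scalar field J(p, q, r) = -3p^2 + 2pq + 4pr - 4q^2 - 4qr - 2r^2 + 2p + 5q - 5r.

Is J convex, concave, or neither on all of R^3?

concave

J is quadratic, so its Hessian is the constant matrix H = [[-6, 2, 4], [2, -8, -4], [4, -4, -4]].
Leading principal minors: -6, 44, -16.
Signs alternate −, +, − ⇒ H ≺ 0 ⇒ concave.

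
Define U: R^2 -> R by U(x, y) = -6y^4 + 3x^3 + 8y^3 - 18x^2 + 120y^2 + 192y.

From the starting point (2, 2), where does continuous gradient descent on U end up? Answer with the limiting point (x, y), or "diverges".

(4, -1)

U is separable, so gradient descent decouples: x follows -∂U/∂x, y follows -∂U/∂y.
∂U/∂x = 9x(x - 4); at x=2 this is -36, so x increases.
∂U/∂y = -24(y - 4)(y + 1)(y + 2); at y=2 this is 576, so y decreases.
x converges to its nearest critical value 4 (a local min of the x-part); y converges to -1. The iterate converges to (4, -1).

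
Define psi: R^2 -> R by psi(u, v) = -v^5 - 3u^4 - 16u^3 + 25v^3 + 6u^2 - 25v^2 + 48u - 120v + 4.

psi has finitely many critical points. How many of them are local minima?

psi separates as a function of u plus a function of v, so ∇psi=0 decouples.
∂psi/∂u = -12(u - 1)(u + 1)(u + 4) = 0 at u ∈ {-4, -1, 1}; ∂psi/∂v = -5(v - 3)(v - 2)(v + 1)(v + 4) = 0 at v ∈ {-4, -1, 2, 3}.
The Hessian is diagonal: diag(psi_uu, psi_vv). Second derivatives: psi_uu(-4)=-180, psi_uu(-1)=72, psi_uu(1)=-120; psi_vv(-4)=630, psi_vv(-1)=-180, psi_vv(2)=90, psi_vv(3)=-140.
Local minima occur where both diagonal entries positive: (-1, -4), (-1, 2). Count: 2.

2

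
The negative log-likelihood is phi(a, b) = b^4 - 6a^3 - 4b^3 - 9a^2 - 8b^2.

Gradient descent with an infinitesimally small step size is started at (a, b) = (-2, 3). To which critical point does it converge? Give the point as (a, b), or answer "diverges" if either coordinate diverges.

(-1, 4)

phi is separable, so gradient descent decouples: a follows -∂phi/∂a, b follows -∂phi/∂b.
∂phi/∂a = -18a(a + 1); at a=-2 this is -36, so a increases.
∂phi/∂b = 4b(b - 4)(b + 1); at b=3 this is -48, so b increases.
a converges to its nearest critical value -1 (a local min of the a-part); b converges to 4. The iterate converges to (-1, 4).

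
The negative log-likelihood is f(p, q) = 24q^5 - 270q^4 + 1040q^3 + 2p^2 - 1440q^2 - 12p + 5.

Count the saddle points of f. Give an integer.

2

f separates as a function of p plus a function of q, so ∇f=0 decouples.
∂f/∂p = 4(p - 3) = 0 at p ∈ {3}; ∂f/∂q = 120q(q - 4)(q - 3)(q - 2) = 0 at q ∈ {0, 2, 3, 4}.
The Hessian is diagonal: diag(f_pp, f_qq). Second derivatives: f_pp(3)=4; f_qq(0)=-2880, f_qq(2)=480, f_qq(3)=-360, f_qq(4)=960.
Saddle points occur where the two diagonal entries have opposite signs: (3, 0), (3, 3). Count: 2.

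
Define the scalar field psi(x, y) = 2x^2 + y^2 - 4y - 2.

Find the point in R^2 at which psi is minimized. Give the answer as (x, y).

(0, 2)

psi(x,y) separates as P(x) + Q(y) − 2, so its minimum is min P + min Q − 2.
P'(x) = 4x vanishes at x ∈ {0}; Q'(y) = 2y - 4 vanishes at y ∈ {2}.
Local minima of P (where P''>0): P(0)=0. Local minima of Q: Q(2)=-4.
So the global minimum of psi is P(0) + Q(2) − 2 = 0 − 4 − 2 = -6, attained at (0, 2).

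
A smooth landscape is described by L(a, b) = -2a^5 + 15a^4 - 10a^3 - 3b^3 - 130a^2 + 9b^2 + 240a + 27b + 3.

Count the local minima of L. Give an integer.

2

L separates as a function of a plus a function of b, so ∇L=0 decouples.
∂L/∂a = -10(a - 4)(a - 3)(a - 1)(a + 2) = 0 at a ∈ {-2, 1, 3, 4}; ∂L/∂b = -9(b - 3)(b + 1) = 0 at b ∈ {-1, 3}.
The Hessian is diagonal: diag(L_aa, L_bb). Second derivatives: L_aa(-2)=900, L_aa(1)=-180, L_aa(3)=100, L_aa(4)=-180; L_bb(-1)=36, L_bb(3)=-36.
Local minima occur where both diagonal entries positive: (-2, -1), (3, -1). Count: 2.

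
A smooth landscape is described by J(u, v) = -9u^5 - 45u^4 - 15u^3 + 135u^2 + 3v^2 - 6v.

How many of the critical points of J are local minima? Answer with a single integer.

J separates as a function of u plus a function of v, so ∇J=0 decouples.
∂J/∂u = -45u(u - 1)(u + 2)(u + 3) = 0 at u ∈ {-3, -2, 0, 1}; ∂J/∂v = 6(v - 1) = 0 at v ∈ {1}.
The Hessian is diagonal: diag(J_uu, J_vv). Second derivatives: J_uu(-3)=540, J_uu(-2)=-270, J_uu(0)=270, J_uu(1)=-540; J_vv(1)=6.
Local minima occur where both diagonal entries positive: (-3, 1), (0, 1). Count: 2.

2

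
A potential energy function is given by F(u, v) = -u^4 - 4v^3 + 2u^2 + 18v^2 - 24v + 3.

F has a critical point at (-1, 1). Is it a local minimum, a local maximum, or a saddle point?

saddle point

The mixed partial ∂²F/∂u∂v is 0, so the Hessian at any point is diag(F_uu, F_vv) = diag(4(-3u^2 + 1), 12(-2v + 3)).
At (-1, 1): H = diag(-8, 12).
The eigenvalues have opposite signs, so H is indefinite: a saddle point.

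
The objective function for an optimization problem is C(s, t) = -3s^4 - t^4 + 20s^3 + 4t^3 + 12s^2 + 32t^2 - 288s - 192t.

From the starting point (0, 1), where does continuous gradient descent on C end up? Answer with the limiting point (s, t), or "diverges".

C is separable, so gradient descent decouples: s follows -∂C/∂s, t follows -∂C/∂t.
∂C/∂s = -12(s - 4)(s - 3)(s + 2); at s=0 this is -288, so s increases.
∂C/∂t = -4(t - 4)(t - 3)(t + 4); at t=1 this is -120, so t increases.
s converges to its nearest critical value 3 (a local min of the s-part); t converges to 3. The iterate converges to (3, 3).

(3, 3)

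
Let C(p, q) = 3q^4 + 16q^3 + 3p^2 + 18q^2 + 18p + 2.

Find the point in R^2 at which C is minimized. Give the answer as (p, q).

(-3, -3)

C(p,q) separates as A(p) + B(q) + 2, so its minimum is min A + min B + 2.
A'(p) = 6p + 18 vanishes at p ∈ {-3}; B'(q) = 12q(q + 1)(q + 3) vanishes at q ∈ {-3, -1, 0}.
Local minima of A (where A''>0): A(-3)=-27. Local minima of B: B(-3)=-27, B(0)=0.
So the global minimum of C is A(-3) + B(-3) + 2 = -27 − 27 + 2 = -52, attained at (-3, -3).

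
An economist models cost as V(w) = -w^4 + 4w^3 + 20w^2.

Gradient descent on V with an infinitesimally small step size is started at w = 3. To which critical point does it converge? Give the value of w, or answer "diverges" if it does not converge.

V'(w) = -4w(w - 5)(w + 2), so V'(3) = 120.
Gradient descent moves in the -V' direction, i.e. w is decreasing.
The nearest critical point in that direction is w = 0, where V'' = 40 > 0 (a local minimum). The iterate converges there.

0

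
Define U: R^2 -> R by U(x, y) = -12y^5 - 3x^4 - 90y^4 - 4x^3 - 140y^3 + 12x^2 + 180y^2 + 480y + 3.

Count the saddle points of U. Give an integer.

6

U separates as a function of x plus a function of y, so ∇U=0 decouples.
∂U/∂x = -12x(x - 1)(x + 2) = 0 at x ∈ {-2, 0, 1}; ∂U/∂y = -60(y - 1)(y + 1)(y + 2)(y + 4) = 0 at y ∈ {-4, -2, -1, 1}.
The Hessian is diagonal: diag(U_xx, U_yy). Second derivatives: U_xx(-2)=-72, U_xx(0)=24, U_xx(1)=-36; U_yy(-4)=1800, U_yy(-2)=-360, U_yy(-1)=360, U_yy(1)=-1800.
Saddle points occur where the two diagonal entries have opposite signs: (-2, -4), (-2, -1), (0, -2), (0, 1), (1, -4), (1, -1). Count: 6.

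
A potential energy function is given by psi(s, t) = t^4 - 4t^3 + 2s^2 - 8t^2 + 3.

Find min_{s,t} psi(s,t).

psi(s,t) separates as P(s) + Q(t) + 3, so its minimum is min P + min Q + 3.
P'(s) = 4s vanishes at s ∈ {0}; Q'(t) = 4t(t - 4)(t + 1) vanishes at t ∈ {-1, 0, 4}.
Local minima of P (where P''>0): P(0)=0. Local minima of Q: Q(-1)=-3, Q(4)=-128.
So the global minimum of psi is P(0) + Q(4) + 3 = 0 − 128 + 3 = -125, attained at (0, 4).

-125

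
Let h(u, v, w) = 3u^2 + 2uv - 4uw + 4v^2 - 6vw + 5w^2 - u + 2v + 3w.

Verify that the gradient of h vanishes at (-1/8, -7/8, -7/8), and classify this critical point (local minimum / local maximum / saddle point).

∇h = (6u + 2v - 4w - 1, 2u + 8v - 6w + 2, -4u - 6v + 10w + 3); substituting (-1/8, -7/8, -7/8) gives ∇h = (0, 0, 0), so (-1/8, -7/8, -7/8) is indeed a critical point.
The Hessian is constant: H = [[6, 2, -4], [2, 8, -6], [-4, -6, 10]].
Leading principal minors: Δ₁ = 6, Δ₂ = 44, Δ₃ = 192.
All leading minors are positive, so H is positive definite: a local minimum.

local minimum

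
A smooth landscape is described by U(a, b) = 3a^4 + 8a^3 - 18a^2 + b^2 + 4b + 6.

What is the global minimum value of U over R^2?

U(a,b) separates as P(a) + Q(b) + 6, so its minimum is min P + min Q + 6.
P'(a) = 12a(a - 1)(a + 3) vanishes at a ∈ {-3, 0, 1}; Q'(b) = 2b + 4 vanishes at b ∈ {-2}.
Local minima of P (where P''>0): P(-3)=-135, P(1)=-7. Local minima of Q: Q(-2)=-4.
So the global minimum of U is P(-3) + Q(-2) + 6 = -135 − 4 + 6 = -133, attained at (-3, -2).

-133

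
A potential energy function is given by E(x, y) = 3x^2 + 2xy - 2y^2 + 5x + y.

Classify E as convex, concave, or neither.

E is quadratic, so its Hessian is the constant matrix H = [[6, 2], [2, -4]].
det(H) = -28, tr(H) = 2.
det(H) < 0, so H is indefinite: neither convex nor concave.

neither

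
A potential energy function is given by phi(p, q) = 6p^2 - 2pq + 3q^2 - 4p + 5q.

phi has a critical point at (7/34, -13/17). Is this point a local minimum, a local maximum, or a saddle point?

The Hessian of phi is constant: H = [[12, -2], [-2, 6]].
det(H) = 12·6 − (-2)² = 68.
det(H) > 0 and tr(H) = 18 > 0, so H is positive definite and the point is a local minimum.

local minimum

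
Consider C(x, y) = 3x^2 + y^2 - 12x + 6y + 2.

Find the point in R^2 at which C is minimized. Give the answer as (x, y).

(2, -3)

C(x,y) separates as P(x) + Q(y) + 2, so its minimum is min P + min Q + 2.
P'(x) = 6x - 12 vanishes at x ∈ {2}; Q'(y) = 2y + 6 vanishes at y ∈ {-3}.
Local minima of P (where P''>0): P(2)=-12. Local minima of Q: Q(-3)=-9.
So the global minimum of C is P(2) + Q(-3) + 2 = -12 − 9 + 2 = -19, attained at (2, -3).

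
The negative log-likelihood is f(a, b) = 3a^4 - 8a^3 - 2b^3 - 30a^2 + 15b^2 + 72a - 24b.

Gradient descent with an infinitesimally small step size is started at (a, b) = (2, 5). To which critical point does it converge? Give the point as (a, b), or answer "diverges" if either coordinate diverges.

f is separable, so gradient descent decouples: a follows -∂f/∂a, b follows -∂f/∂b.
∂f/∂a = 12(a - 3)(a - 1)(a + 2); at a=2 this is -48, so a increases.
∂f/∂b = -6(b - 4)(b - 1); at b=5 this is -24, so b increases.
The b-coordinate has no critical point in that direction and runs off to infinity.

diverges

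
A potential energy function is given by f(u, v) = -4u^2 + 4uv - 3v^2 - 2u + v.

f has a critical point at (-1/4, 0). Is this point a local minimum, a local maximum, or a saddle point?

local maximum

The Hessian of f is constant: H = [[-8, 4], [4, -6]].
det(H) = (-8)·(-6) − 4² = 32.
det(H) > 0 and tr(H) = -14 < 0, so H is negative definite and the point is a local maximum.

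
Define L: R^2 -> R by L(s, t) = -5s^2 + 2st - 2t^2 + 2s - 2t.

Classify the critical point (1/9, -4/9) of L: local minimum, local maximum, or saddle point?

The Hessian of L is constant: H = [[-10, 2], [2, -4]].
det(H) = (-10)·(-4) − 2² = 36.
det(H) > 0 and tr(H) = -14 < 0, so H is negative definite and the point is a local maximum.

local maximum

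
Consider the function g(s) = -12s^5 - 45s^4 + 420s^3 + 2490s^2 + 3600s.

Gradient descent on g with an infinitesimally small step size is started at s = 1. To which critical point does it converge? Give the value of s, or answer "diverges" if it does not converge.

-1

g'(s) = -60(s - 5)(s + 1)(s + 3)(s + 4), so g'(1) = 9600.
Gradient descent moves in the -g' direction, i.e. s is decreasing.
The nearest critical point in that direction is s = -1, where g'' = 2160 > 0 (a local minimum). The iterate converges there.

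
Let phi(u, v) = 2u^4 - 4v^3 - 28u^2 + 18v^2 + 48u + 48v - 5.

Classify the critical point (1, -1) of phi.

saddle point

The mixed partial ∂²phi/∂u∂v is 0, so the Hessian at any point is diag(phi_uu, phi_vv) = diag(8(3u^2 - 7), 12(-2v + 3)).
At (1, -1): H = diag(-32, 60).
The eigenvalues have opposite signs, so H is indefinite: a saddle point.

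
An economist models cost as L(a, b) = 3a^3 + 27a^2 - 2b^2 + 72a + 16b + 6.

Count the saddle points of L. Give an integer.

1

L separates as a function of a plus a function of b, so ∇L=0 decouples.
∂L/∂a = 9(a + 2)(a + 4) = 0 at a ∈ {-4, -2}; ∂L/∂b = -4(b - 4) = 0 at b ∈ {4}.
The Hessian is diagonal: diag(L_aa, L_bb). Second derivatives: L_aa(-4)=-18, L_aa(-2)=18; L_bb(4)=-4.
Saddle points occur where the two diagonal entries have opposite signs: (-2, 4). Count: 1.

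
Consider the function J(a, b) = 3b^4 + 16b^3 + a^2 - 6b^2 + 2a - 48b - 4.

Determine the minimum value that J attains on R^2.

-165

J(a,b) separates as P(a) + Q(b) − 4, so its minimum is min P + min Q − 4.
P'(a) = 2a + 2 vanishes at a ∈ {-1}; Q'(b) = 12(b - 1)(b + 1)(b + 4) vanishes at b ∈ {-4, -1, 1}.
Local minima of P (where P''>0): P(-1)=-1. Local minima of Q: Q(-4)=-160, Q(1)=-35.
So the global minimum of J is P(-1) + Q(-4) − 4 = -1 − 160 − 4 = -165, attained at (-1, -4).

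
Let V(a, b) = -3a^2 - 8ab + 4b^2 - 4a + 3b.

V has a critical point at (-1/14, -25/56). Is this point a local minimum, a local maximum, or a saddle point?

The Hessian of V is constant: H = [[-6, -8], [-8, 8]].
det(H) = (-6)·8 − (-8)² = -112.
Since det(H) < 0, H is indefinite and the critical point is a saddle point.

saddle point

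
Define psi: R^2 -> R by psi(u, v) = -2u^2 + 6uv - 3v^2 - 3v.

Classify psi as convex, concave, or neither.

psi is quadratic, so its Hessian is the constant matrix H = [[-4, 6], [6, -6]].
det(H) = -12, tr(H) = -10.
det(H) < 0, so H is indefinite: neither convex nor concave.

neither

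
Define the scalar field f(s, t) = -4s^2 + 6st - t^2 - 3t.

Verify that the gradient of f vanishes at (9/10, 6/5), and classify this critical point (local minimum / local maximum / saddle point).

saddle point

∇f = (-8s + 6t, 6s - 2t - 3); substituting (9/10, 6/5) gives ∇f = (0, 0), so (9/10, 6/5) is indeed a critical point.
The Hessian of f is constant: H = [[-8, 6], [6, -2]].
det(H) = (-8)·(-2) − 6² = -20.
Since det(H) < 0, H is indefinite and the critical point is a saddle point.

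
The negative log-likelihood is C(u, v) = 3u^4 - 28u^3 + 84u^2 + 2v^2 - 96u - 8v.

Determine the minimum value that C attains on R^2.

C(u,v) separates as P(u) + Q(v), so its minimum is min P + min Q.
P'(u) = 12(u - 4)(u - 2)(u - 1) vanishes at u ∈ {1, 2, 4}; Q'(v) = 4v - 8 vanishes at v ∈ {2}.
Local minima of P (where P''>0): P(1)=-37, P(4)=-64. Local minima of Q: Q(2)=-8.
So the global minimum of C is P(4) + Q(2) = -64 − 8 = -72, attained at (4, 2).

-72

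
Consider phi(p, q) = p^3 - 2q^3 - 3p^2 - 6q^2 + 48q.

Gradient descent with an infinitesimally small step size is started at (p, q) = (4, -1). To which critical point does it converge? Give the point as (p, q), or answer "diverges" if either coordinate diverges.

(2, -4)

phi is separable, so gradient descent decouples: p follows -∂phi/∂p, q follows -∂phi/∂q.
∂phi/∂p = 3p(p - 2); at p=4 this is 24, so p decreases.
∂phi/∂q = -6(q - 2)(q + 4); at q=-1 this is 54, so q decreases.
p converges to its nearest critical value 2 (a local min of the p-part); q converges to -4. The iterate converges to (2, -4).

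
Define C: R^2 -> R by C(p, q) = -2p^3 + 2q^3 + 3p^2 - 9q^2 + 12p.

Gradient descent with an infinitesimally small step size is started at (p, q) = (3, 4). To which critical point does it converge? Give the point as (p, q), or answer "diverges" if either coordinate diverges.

C is separable, so gradient descent decouples: p follows -∂C/∂p, q follows -∂C/∂q.
∂C/∂p = -6(p - 2)(p + 1); at p=3 this is -24, so p increases.
∂C/∂q = 6q(q - 3); at q=4 this is 24, so q decreases.
The p-coordinate has no critical point in that direction and runs off to infinity.

diverges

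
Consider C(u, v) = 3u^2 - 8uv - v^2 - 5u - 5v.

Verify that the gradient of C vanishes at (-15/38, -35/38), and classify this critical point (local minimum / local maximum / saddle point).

saddle point

∇C = (6u - 8v - 5, -8u - 2v - 5); substituting (-15/38, -35/38) gives ∇C = (0, 0), so (-15/38, -35/38) is indeed a critical point.
The Hessian of C is constant: H = [[6, -8], [-8, -2]].
det(H) = 6·(-2) − (-8)² = -76.
Since det(H) < 0, H is indefinite and the critical point is a saddle point.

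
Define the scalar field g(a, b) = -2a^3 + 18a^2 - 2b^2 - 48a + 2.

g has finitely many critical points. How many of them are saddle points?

g separates as a function of a plus a function of b, so ∇g=0 decouples.
∂g/∂a = -6(a - 4)(a - 2) = 0 at a ∈ {2, 4}; ∂g/∂b = -4b = 0 at b ∈ {0}.
The Hessian is diagonal: diag(g_aa, g_bb). Second derivatives: g_aa(2)=12, g_aa(4)=-12; g_bb(0)=-4.
Saddle points occur where the two diagonal entries have opposite signs: (2, 0). Count: 1.

1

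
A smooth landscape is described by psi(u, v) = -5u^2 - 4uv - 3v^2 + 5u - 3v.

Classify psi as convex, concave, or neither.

psi is quadratic, so its Hessian is the constant matrix H = [[-10, -4], [-4, -6]].
det(H) = 44, tr(H) = -16.
det(H) > 0 and tr(H) < 0, so H is negative definite everywhere: concave.

concave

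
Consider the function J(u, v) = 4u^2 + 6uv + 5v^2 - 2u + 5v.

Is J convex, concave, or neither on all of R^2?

convex

J is quadratic, so its Hessian is the constant matrix H = [[8, 6], [6, 10]].
det(H) = 44, tr(H) = 18.
det(H) > 0 and tr(H) > 0, so H is positive definite everywhere: convex.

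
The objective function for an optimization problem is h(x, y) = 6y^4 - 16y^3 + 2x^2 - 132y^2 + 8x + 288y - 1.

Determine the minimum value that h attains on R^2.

h(x,y) separates as P(x) + Q(y) − 1, so its minimum is min P + min Q − 1.
P'(x) = 4x + 8 vanishes at x ∈ {-2}; Q'(y) = 24(y - 4)(y - 1)(y + 3) vanishes at y ∈ {-3, 1, 4}.
Local minima of P (where P''>0): P(-2)=-8. Local minima of Q: Q(-3)=-1134, Q(4)=-448.
So the global minimum of h is P(-2) + Q(-3) − 1 = -8 − 1134 − 1 = -1143, attained at (-2, -3).

-1143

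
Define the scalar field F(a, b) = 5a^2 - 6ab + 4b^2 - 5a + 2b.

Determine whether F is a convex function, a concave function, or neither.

F is quadratic, so its Hessian is the constant matrix H = [[10, -6], [-6, 8]].
det(H) = 44, tr(H) = 18.
det(H) > 0 and tr(H) > 0, so H is positive definite everywhere: convex.

convex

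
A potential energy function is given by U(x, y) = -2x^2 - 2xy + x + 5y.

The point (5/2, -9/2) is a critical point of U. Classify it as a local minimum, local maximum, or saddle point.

The Hessian of U is constant: H = [[-4, -2], [-2, 0]].
det(H) = (-4)·0 − (-2)² = -4.
Since det(H) < 0, H is indefinite and the critical point is a saddle point.

saddle point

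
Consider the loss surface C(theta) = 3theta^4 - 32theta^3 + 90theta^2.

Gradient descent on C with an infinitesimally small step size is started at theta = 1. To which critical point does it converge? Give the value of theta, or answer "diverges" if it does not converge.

0

C'(theta) = 12theta(theta - 5)(theta - 3), so C'(1) = 96.
Gradient descent moves in the -C' direction, i.e. theta is decreasing.
The nearest critical point in that direction is theta = 0, where C'' = 180 > 0 (a local minimum). The iterate converges there.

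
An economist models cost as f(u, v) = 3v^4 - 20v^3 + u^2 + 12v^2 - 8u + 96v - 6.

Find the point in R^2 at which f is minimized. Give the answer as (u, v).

(4, -1)

f(u,v) separates as P(u) + Q(v) − 6, so its minimum is min P + min Q − 6.
P'(u) = 2u - 8 vanishes at u ∈ {4}; Q'(v) = 12(v - 4)(v - 2)(v + 1) vanishes at v ∈ {-1, 2, 4}.
Local minima of P (where P''>0): P(4)=-16. Local minima of Q: Q(-1)=-61, Q(4)=64.
So the global minimum of f is P(4) + Q(-1) − 6 = -16 − 61 − 6 = -83, attained at (4, -1).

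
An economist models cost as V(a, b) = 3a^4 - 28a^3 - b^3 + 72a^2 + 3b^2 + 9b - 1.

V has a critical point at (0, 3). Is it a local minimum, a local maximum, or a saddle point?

The mixed partial ∂²V/∂a∂b is 0, so the Hessian at any point is diag(V_aa, V_bb) = diag(12(3a^2 - 14a + 12), 6(-b + 1)).
At (0, 3): H = diag(144, -12).
The eigenvalues have opposite signs, so H is indefinite: a saddle point.

saddle point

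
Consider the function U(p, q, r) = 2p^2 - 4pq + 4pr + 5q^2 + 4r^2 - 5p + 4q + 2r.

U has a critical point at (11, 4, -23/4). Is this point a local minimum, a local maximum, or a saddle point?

local minimum

The Hessian is constant: H = [[4, -4, 4], [-4, 10, 0], [4, 0, 8]].
Leading principal minors: Δ₁ = 4, Δ₂ = 24, Δ₃ = 32.
All leading minors are positive, so H is positive definite: a local minimum.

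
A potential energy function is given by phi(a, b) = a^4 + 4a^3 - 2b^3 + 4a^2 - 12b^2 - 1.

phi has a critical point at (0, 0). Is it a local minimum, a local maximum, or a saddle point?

saddle point

The mixed partial ∂²phi/∂a∂b is 0, so the Hessian at any point is diag(phi_aa, phi_bb) = diag(4(3a^2 + 6a + 2), -12(b + 2)).
At (0, 0): H = diag(8, -24).
The eigenvalues have opposite signs, so H is indefinite: a saddle point.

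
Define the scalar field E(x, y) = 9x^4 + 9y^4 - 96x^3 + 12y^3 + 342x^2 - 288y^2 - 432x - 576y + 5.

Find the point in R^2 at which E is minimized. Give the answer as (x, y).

E(x,y) separates as P(x) + Q(y) + 5, so its minimum is min P + min Q + 5.
P'(x) = 36(x - 4)(x - 3)(x - 1) vanishes at x ∈ {1, 3, 4}; Q'(y) = 36(y - 4)(y + 1)(y + 4) vanishes at y ∈ {-4, -1, 4}.
Local minima of P (where P''>0): P(1)=-177, P(4)=-96. Local minima of Q: Q(-4)=-768, Q(4)=-3840.
So the global minimum of E is P(1) + Q(4) + 5 = -177 − 3840 + 5 = -4012, attained at (1, 4).

(1, 4)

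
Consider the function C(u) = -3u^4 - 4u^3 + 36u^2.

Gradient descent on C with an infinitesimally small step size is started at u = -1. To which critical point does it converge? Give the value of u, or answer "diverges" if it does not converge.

C'(u) = -12u(u - 2)(u + 3), so C'(-1) = -72.
Gradient descent moves in the -C' direction, i.e. u is increasing.
The nearest critical point in that direction is u = 0, where C'' = 72 > 0 (a local minimum). The iterate converges there.

0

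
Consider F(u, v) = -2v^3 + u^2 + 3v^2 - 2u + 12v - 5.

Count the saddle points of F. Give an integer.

F separates as a function of u plus a function of v, so ∇F=0 decouples.
∂F/∂u = 2(u - 1) = 0 at u ∈ {1}; ∂F/∂v = -6(v - 2)(v + 1) = 0 at v ∈ {-1, 2}.
The Hessian is diagonal: diag(F_uu, F_vv). Second derivatives: F_uu(1)=2; F_vv(-1)=18, F_vv(2)=-18.
Saddle points occur where the two diagonal entries have opposite signs: (1, 2). Count: 1.

1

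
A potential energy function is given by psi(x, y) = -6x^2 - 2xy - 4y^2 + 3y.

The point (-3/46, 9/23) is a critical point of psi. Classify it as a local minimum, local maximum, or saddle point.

The Hessian of psi is constant: H = [[-12, -2], [-2, -8]].
det(H) = (-12)·(-8) − (-2)² = 92.
det(H) > 0 and tr(H) = -20 < 0, so H is negative definite and the point is a local maximum.

local maximum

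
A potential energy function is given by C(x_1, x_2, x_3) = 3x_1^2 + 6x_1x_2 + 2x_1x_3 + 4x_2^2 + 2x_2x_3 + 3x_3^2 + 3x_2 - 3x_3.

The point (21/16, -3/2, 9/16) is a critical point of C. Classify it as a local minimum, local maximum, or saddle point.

The Hessian is constant: H = [[6, 6, 2], [6, 8, 2], [2, 2, 6]].
Leading principal minors: Δ₁ = 6, Δ₂ = 12, Δ₃ = 64.
All leading minors are positive, so H is positive definite: a local minimum.

local minimum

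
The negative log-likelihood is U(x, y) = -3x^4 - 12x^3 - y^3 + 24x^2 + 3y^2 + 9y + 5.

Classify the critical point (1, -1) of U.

The mixed partial ∂²U/∂x∂y is 0, so the Hessian at any point is diag(U_xx, U_yy) = diag(12(-3x^2 - 6x + 4), 6(-y + 1)).
At (1, -1): H = diag(-60, 12).
The eigenvalues have opposite signs, so H is indefinite: a saddle point.

saddle point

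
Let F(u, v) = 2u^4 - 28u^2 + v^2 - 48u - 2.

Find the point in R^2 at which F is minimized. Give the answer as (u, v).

(3, 0)

F(u,v) separates as P(u) + Q(v) − 2, so its minimum is min P + min Q − 2.
P'(u) = 8(u - 3)(u + 1)(u + 2) vanishes at u ∈ {-2, -1, 3}; Q'(v) = 2v vanishes at v ∈ {0}.
Local minima of P (where P''>0): P(-2)=16, P(3)=-234. Local minima of Q: Q(0)=0.
So the global minimum of F is P(3) + Q(0) − 2 = -234 + 0 − 2 = -236, attained at (3, 0).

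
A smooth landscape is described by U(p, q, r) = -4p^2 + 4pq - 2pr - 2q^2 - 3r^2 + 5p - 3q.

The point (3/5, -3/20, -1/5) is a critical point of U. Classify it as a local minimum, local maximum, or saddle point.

The Hessian is constant: H = [[-8, 4, -2], [4, -4, 0], [-2, 0, -6]].
Leading principal minors: Δ₁ = -8, Δ₂ = 16, Δ₃ = -80.
The minors alternate sign starting negative (−, +, −), so H is negative definite: a local maximum.

local maximum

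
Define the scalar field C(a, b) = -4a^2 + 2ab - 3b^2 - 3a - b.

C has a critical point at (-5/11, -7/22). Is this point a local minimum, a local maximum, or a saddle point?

local maximum

The Hessian of C is constant: H = [[-8, 2], [2, -6]].
det(H) = (-8)·(-6) − 2² = 44.
det(H) > 0 and tr(H) = -14 < 0, so H is negative definite and the point is a local maximum.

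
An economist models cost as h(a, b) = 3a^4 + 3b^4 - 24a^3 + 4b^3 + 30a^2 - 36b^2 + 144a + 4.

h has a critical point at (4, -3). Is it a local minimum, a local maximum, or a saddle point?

local minimum

The mixed partial ∂²h/∂a∂b is 0, so the Hessian at any point is diag(h_aa, h_bb) = diag(12(3a^2 - 12a + 5), 12(3b^2 + 2b - 6)).
At (4, -3): H = diag(60, 180).
Both eigenvalues are positive, so H is positive definite: a local minimum.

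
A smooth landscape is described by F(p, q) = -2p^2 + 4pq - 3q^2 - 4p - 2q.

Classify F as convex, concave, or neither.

concave

F is quadratic, so its Hessian is the constant matrix H = [[-4, 4], [4, -6]].
det(H) = 8, tr(H) = -10.
det(H) > 0 and tr(H) < 0, so H is negative definite everywhere: concave.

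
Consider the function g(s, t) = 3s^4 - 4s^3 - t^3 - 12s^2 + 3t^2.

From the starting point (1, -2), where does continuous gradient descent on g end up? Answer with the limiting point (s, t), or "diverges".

(2, 0)

g is separable, so gradient descent decouples: s follows -∂g/∂s, t follows -∂g/∂t.
∂g/∂s = 12s(s - 2)(s + 1); at s=1 this is -24, so s increases.
∂g/∂t = -3t(t - 2); at t=-2 this is -24, so t increases.
s converges to its nearest critical value 2 (a local min of the s-part); t converges to 0. The iterate converges to (2, 0).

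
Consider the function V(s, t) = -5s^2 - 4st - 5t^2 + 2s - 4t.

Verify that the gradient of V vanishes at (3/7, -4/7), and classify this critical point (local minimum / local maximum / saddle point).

∇V = (-10s - 4t + 2, -4s - 10t - 4); substituting (3/7, -4/7) gives ∇V = (0, 0), so (3/7, -4/7) is indeed a critical point.
The Hessian of V is constant: H = [[-10, -4], [-4, -10]].
det(H) = (-10)·(-10) − (-4)² = 84.
det(H) > 0 and tr(H) = -20 < 0, so H is negative definite and the point is a local maximum.

local maximum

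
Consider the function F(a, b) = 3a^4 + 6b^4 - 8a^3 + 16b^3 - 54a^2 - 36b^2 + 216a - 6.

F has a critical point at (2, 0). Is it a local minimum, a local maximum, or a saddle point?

The mixed partial ∂²F/∂a∂b is 0, so the Hessian at any point is diag(F_aa, F_bb) = diag(12(3a^2 - 4a - 9), 24(3b^2 + 4b - 3)).
At (2, 0): H = diag(-60, -72).
Both eigenvalues are negative, so H is negative definite: a local maximum.

local maximum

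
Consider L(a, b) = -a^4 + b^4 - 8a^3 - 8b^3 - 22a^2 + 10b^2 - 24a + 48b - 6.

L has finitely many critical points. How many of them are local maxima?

2

L separates as a function of a plus a function of b, so ∇L=0 decouples.
∂L/∂a = -4(a + 1)(a + 2)(a + 3) = 0 at a ∈ {-3, -2, -1}; ∂L/∂b = 4(b - 4)(b - 3)(b + 1) = 0 at b ∈ {-1, 3, 4}.
The Hessian is diagonal: diag(L_aa, L_bb). Second derivatives: L_aa(-3)=-8, L_aa(-2)=4, L_aa(-1)=-8; L_bb(-1)=80, L_bb(3)=-16, L_bb(4)=20.
Local maxima occur where both diagonal entries negative: (-3, 3), (-1, 3). Count: 2.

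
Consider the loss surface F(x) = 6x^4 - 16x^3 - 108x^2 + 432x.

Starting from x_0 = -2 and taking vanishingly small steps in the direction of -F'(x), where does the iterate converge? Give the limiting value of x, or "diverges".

F'(x) = 24(x - 3)(x - 2)(x + 3), so F'(-2) = 480.
Gradient descent moves in the -F' direction, i.e. x is decreasing.
The nearest critical point in that direction is x = -3, where F'' = 720 > 0 (a local minimum). The iterate converges there.

-3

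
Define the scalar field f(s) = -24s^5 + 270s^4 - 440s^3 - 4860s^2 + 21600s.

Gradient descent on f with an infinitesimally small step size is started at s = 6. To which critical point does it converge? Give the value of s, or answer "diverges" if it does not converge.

diverges

f'(s) = -120(s - 5)(s - 4)(s - 3)(s + 3), so f'(6) = -6480.
Gradient descent moves in the -f' direction, i.e. s is increasing.
There is no critical point above s=6, and f' keeps the same sign, so the iterate runs off to +∞.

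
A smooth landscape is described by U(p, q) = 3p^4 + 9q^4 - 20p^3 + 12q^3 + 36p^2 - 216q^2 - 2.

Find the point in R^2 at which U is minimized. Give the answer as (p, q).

(0, -4)

U(p,q) separates as A(p) + B(q) − 2, so its minimum is min A + min B − 2.
A'(p) = 12p(p - 3)(p - 2) vanishes at p ∈ {0, 2, 3}; B'(q) = 36q(q - 3)(q + 4) vanishes at q ∈ {-4, 0, 3}.
Local minima of A (where A''>0): A(0)=0, A(3)=27. Local minima of B: B(-4)=-1920, B(3)=-891.
So the global minimum of U is A(0) + B(-4) − 2 = 0 − 1920 − 2 = -1922, attained at (0, -4).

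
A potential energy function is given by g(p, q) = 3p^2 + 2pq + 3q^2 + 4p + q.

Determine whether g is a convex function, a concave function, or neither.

g is quadratic, so its Hessian is the constant matrix H = [[6, 2], [2, 6]].
det(H) = 32, tr(H) = 12.
det(H) > 0 and tr(H) > 0, so H is positive definite everywhere: convex.

convex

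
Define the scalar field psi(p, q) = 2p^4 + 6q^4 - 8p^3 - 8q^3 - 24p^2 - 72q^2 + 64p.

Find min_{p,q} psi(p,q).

-506

psi(p,q) separates as A(p) + B(q), so its minimum is min A + min B.
A'(p) = 8(p - 4)(p - 1)(p + 2) vanishes at p ∈ {-2, 1, 4}; B'(q) = 24q(q - 3)(q + 2) vanishes at q ∈ {-2, 0, 3}.
Local minima of A (where A''>0): A(-2)=-128, A(4)=-128. Local minima of B: B(-2)=-128, B(3)=-378.
So the global minimum of psi is A(-2) + B(3) = -128 − 378 = -506, attained at (-2, 3).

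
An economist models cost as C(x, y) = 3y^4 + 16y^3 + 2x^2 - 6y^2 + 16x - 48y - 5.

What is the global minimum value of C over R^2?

-197

C(x,y) separates as P(x) + Q(y) − 5, so its minimum is min P + min Q − 5.
P'(x) = 4x + 16 vanishes at x ∈ {-4}; Q'(y) = 12(y - 1)(y + 1)(y + 4) vanishes at y ∈ {-4, -1, 1}.
Local minima of P (where P''>0): P(-4)=-32. Local minima of Q: Q(-4)=-160, Q(1)=-35.
So the global minimum of C is P(-4) + Q(-4) − 5 = -32 − 160 − 5 = -197, attained at (-4, -4).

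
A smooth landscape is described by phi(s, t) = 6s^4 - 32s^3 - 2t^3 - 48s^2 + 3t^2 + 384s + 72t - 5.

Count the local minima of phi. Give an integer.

2

phi separates as a function of s plus a function of t, so ∇phi=0 decouples.
∂phi/∂s = 24(s - 4)(s - 2)(s + 2) = 0 at s ∈ {-2, 2, 4}; ∂phi/∂t = -6(t - 4)(t + 3) = 0 at t ∈ {-3, 4}.
The Hessian is diagonal: diag(phi_ss, phi_tt). Second derivatives: phi_ss(-2)=576, phi_ss(2)=-192, phi_ss(4)=288; phi_tt(-3)=42, phi_tt(4)=-42.
Local minima occur where both diagonal entries positive: (-2, -3), (4, -3). Count: 2.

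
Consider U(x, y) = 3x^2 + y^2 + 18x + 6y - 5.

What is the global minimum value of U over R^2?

-41

U(x,y) separates as P(x) + Q(y) − 5, so its minimum is min P + min Q − 5.
P'(x) = 6x + 18 vanishes at x ∈ {-3}; Q'(y) = 2y + 6 vanishes at y ∈ {-3}.
Local minima of P (where P''>0): P(-3)=-27. Local minima of Q: Q(-3)=-9.
So the global minimum of U is P(-3) + Q(-3) − 5 = -27 − 9 − 5 = -41, attained at (-3, -3).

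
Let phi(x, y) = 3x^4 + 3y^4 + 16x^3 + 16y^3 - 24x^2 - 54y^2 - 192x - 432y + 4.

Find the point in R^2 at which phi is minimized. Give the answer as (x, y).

(2, 3)

phi(x,y) separates as P(x) + Q(y) + 4, so its minimum is min P + min Q + 4.
P'(x) = 12(x - 2)(x + 2)(x + 4) vanishes at x ∈ {-4, -2, 2}; Q'(y) = 12(y - 3)(y + 3)(y + 4) vanishes at y ∈ {-4, -3, 3}.
Local minima of P (where P''>0): P(-4)=128, P(2)=-304. Local minima of Q: Q(-4)=608, Q(3)=-1107.
So the global minimum of phi is P(2) + Q(3) + 4 = -304 − 1107 + 4 = -1407, attained at (2, 3).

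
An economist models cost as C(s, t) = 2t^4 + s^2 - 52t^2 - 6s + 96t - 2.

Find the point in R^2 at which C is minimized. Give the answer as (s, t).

C(s,t) separates as P(s) + Q(t) − 2, so its minimum is min P + min Q − 2.
P'(s) = 2s - 6 vanishes at s ∈ {3}; Q'(t) = 8(t - 3)(t - 1)(t + 4) vanishes at t ∈ {-4, 1, 3}.
Local minima of P (where P''>0): P(3)=-9. Local minima of Q: Q(-4)=-704, Q(3)=-18.
So the global minimum of C is P(3) + Q(-4) − 2 = -9 − 704 − 2 = -715, attained at (3, -4).

(3, -4)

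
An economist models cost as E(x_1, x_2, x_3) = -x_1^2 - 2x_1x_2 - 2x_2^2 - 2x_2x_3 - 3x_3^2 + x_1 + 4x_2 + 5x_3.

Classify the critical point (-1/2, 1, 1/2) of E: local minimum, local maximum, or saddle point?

local maximum

The Hessian is constant: H = [[-2, -2, 0], [-2, -4, -2], [0, -2, -6]].
Leading principal minors: Δ₁ = -2, Δ₂ = 4, Δ₃ = -16.
The minors alternate sign starting negative (−, +, −), so H is negative definite: a local maximum.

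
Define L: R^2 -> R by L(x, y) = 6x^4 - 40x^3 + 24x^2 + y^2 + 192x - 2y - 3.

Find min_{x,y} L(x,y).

-126

L(x,y) separates as P(x) + Q(y) − 3, so its minimum is min P + min Q − 3.
P'(x) = 24(x - 4)(x - 2)(x + 1) vanishes at x ∈ {-1, 2, 4}; Q'(y) = 2y - 2 vanishes at y ∈ {1}.
Local minima of P (where P''>0): P(-1)=-122, P(4)=128. Local minima of Q: Q(1)=-1.
So the global minimum of L is P(-1) + Q(1) − 3 = -122 − 1 − 3 = -126, attained at (-1, 1).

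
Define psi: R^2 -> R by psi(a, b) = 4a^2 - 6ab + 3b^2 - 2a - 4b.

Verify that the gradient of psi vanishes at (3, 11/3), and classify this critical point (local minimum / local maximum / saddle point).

local minimum

∇psi = (8a - 6b - 2, -6a + 6b - 4); substituting (3, 11/3) gives ∇psi = (0, 0), so (3, 11/3) is indeed a critical point.
The Hessian of psi is constant: H = [[8, -6], [-6, 6]].
det(H) = 8·6 − (-6)² = 12.
det(H) > 0 and tr(H) = 14 > 0, so H is positive definite and the point is a local minimum.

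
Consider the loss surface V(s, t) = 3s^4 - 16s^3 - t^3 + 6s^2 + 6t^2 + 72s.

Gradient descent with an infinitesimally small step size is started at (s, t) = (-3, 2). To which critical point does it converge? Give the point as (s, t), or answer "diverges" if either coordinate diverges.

V is separable, so gradient descent decouples: s follows -∂V/∂s, t follows -∂V/∂t.
∂V/∂s = 12(s - 3)(s - 2)(s + 1); at s=-3 this is -720, so s increases.
∂V/∂t = -3t(t - 4); at t=2 this is 12, so t decreases.
s converges to its nearest critical value -1 (a local min of the s-part); t converges to 0. The iterate converges to (-1, 0).

(-1, 0)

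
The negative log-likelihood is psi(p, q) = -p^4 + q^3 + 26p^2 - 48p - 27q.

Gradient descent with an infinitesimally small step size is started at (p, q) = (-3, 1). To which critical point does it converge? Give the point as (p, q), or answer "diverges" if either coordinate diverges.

psi is separable, so gradient descent decouples: p follows -∂psi/∂p, q follows -∂psi/∂q.
∂psi/∂p = -4(p - 3)(p - 1)(p + 4); at p=-3 this is -96, so p increases.
∂psi/∂q = 3(q - 3)(q + 3); at q=1 this is -24, so q increases.
p converges to its nearest critical value 1 (a local min of the p-part); q converges to 3. The iterate converges to (1, 3).

(1, 3)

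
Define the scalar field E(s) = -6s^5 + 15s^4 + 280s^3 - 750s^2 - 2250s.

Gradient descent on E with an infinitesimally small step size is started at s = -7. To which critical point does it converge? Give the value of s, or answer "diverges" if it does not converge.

-5

E'(s) = -30(s - 5)(s - 3)(s + 1)(s + 5), so E'(-7) = -43200.
Gradient descent moves in the -E' direction, i.e. s is increasing.
The nearest critical point in that direction is s = -5, where E'' = 9600 > 0 (a local minimum). The iterate converges there.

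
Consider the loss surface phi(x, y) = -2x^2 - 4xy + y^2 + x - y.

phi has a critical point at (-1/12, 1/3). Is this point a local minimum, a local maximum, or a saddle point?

saddle point

The Hessian of phi is constant: H = [[-4, -4], [-4, 2]].
det(H) = (-4)·2 − (-4)² = -24.
Since det(H) < 0, H is indefinite and the critical point is a saddle point.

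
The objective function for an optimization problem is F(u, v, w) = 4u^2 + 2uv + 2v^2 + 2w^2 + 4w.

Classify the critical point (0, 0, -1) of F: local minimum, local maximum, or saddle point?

The Hessian is constant: H = [[8, 2, 0], [2, 4, 0], [0, 0, 4]].
Leading principal minors: Δ₁ = 8, Δ₂ = 28, Δ₃ = 112.
All leading minors are positive, so H is positive definite: a local minimum.

local minimum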